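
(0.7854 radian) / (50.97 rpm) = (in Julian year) 4.663e-09. Check: 0.7854 radian = 0.7854 rad. 1 rpm = 0.10471976 rad/s, so 50.97 rpm = 50.97 * 0.10471976 = 5.3375659 rad/s. Combine: 0.7854 rad / 5.3375659 rad/s = 0.14714572 s. 1 Julian year = 31557600 s, so 0.14714572 s = 0.14714572 / 31557600 = 4.6627666e-09 Julian year ≈ 4.663e-09 Julian year (4 s.f.).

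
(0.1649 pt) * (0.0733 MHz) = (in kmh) 15.35. Check: 1 pt = 0.00035277778 m, so 0.1649 pt = 0.1649 * 0.00035277778 = 5.8173056e-05 m. 1 MHz = 1000000 Hz, so 0.0733 MHz = 0.0733 * 1000000 = 73300 Hz. Combine: 5.8173056e-05 m * 73300 Hz = 4.264085 m/s. 1 kmh = 0.27777778 m/s, so 4.264085 m/s = 4.264085 / 0.27777778 = 15.350706 kmh ≈ 15.35 kmh (4 s.f.).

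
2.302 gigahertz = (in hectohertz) 1 gigahertz = 1e+09 Hz, so 2.302 gigahertz = 2.302 * 1e+09 = 2.302e+09 Hz. 1 hectohertz = 100 Hz, so 2.302e+09 Hz = 2.302e+09 / 100 = 23020000 hectohertz ≈ 2.302e+07 hectohertz (4 s.f.). Final answer: 2.302e+07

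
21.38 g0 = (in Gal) 2.097e+04. Check: 1 g0 = 9.80665 m/s^2, so 21.38 g0 = 21.38 * 9.80665 = 209.66618 m/s^2. 1 Gal = 0.01 m/s^2, so 209.66618 m/s^2 = 209.66618 / 0.01 = 20966.618 Gal ≈ 2.097e+04 Gal (4 s.f.).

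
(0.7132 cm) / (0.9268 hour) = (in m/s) 1 cm = 0.01 m, so 0.7132 cm = 0.7132 * 0.01 = 0.007132 m. 1 hour = 3600 s, so 0.9268 hour = 0.9268 * 3600 = 3336.48 s. Combine: 0.007132 m / 3336.48 s = 2.1375821e-06 m/s. Result: 2.1375821e-06 m/s ≈ 2.138e-06 m/s (4 s.f.). Final answer: 2.138e-06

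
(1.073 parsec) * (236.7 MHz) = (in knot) 1.523e+25. Check: 1 parsec = 3.0856776e+16 m, so 1.073 parsec = 1.073 * 3.0856776e+16 = 3.310932e+16 m. 1 MHz = 1000000 Hz, so 236.7 MHz = 236.7 * 1000000 = 2.367e+08 Hz. Combine: 3.310932e+16 m * 2.367e+08 Hz = 7.8369762e+24 m/s. 1 knot = 0.51444444 m/s, so 7.8369762e+24 m/s = 7.8369762e+24 / 0.51444444 = 1.5233863e+25 knot ≈ 1.523e+25 knot (4 s.f.).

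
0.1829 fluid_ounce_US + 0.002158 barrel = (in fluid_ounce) 11.78. Check: 1 fluid_ounce_US = 2.957353e-05 m^3, so 0.1829 fluid_ounce_US = 0.1829 * 2.957353e-05 = 5.4089986e-06 m^3. 1 barrel = 0.15898729 m^3, so 0.002158 barrel = 0.002158 * 0.15898729 = 0.00034309458 m^3. Sum: 5.4089986e-06 + 0.00034309458 = 0.00034850358 m^3. 1 fluid_ounce = 2.957353e-05 m^3, so 0.00034850358 m^3 = 0.00034850358 / 2.957353e-05 = 11.784308 fluid_ounce ≈ 11.78 fluid_ounce (4 s.f.).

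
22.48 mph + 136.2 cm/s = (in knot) 22.18. Check: 1 mph = 0.44704 m/s, so 22.48 mph = 22.48 * 0.44704 = 10.049459 m/s. 1 cm/s = 0.01 m/s, so 136.2 cm/s = 136.2 * 0.01 = 1.362 m/s. Sum: 10.049459 + 1.362 = 11.411459 m/s. 1 knot = 0.51444444 m/s, so 11.411459 m/s = 11.411459 / 0.51444444 = 22.182102 knot ≈ 22.18 knot (4 s.f.).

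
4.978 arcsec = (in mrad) 1 arcsec = 4.8481368e-06 rad, so 4.978 arcsec = 4.978 * 4.8481368e-06 = 2.4134025e-05 rad. 1 mrad = 0.001 rad, so 2.4134025e-05 rad = 2.4134025e-05 / 0.001 = 0.024134025 mrad ≈ 0.02413 mrad (4 s.f.). Final answer: 0.02413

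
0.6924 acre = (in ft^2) 1 acre = 4046.8564 m^2, so 0.6924 acre = 0.6924 * 4046.8564 = 2802.0434 m^2. 1 ft^2 = 0.09290304 m^2, so 2802.0434 m^2 = 2802.0434 / 0.09290304 = 30160.944 ft^2 ≈ 3.016e+04 ft^2 (4 s.f.). Final answer: 3.016e+04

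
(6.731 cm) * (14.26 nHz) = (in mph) 1 cm = 0.01 m, so 6.731 cm = 6.731 * 0.01 = 0.06731 m. 1 nHz = 1e-09 Hz, so 14.26 nHz = 14.26 * 1e-09 = 1.426e-08 Hz. Combine: 0.06731 m * 1.426e-08 Hz = 9.598406e-10 m/s. 1 mph = 0.44704 m/s, so 9.598406e-10 m/s = 9.598406e-10 / 0.44704 = 2.1471023e-09 mph ≈ 2.147e-09 mph (4 s.f.). Final answer: 2.147e-09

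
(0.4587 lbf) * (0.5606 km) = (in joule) 1144. Check: 1 lbf = 4.4482216 N, so 0.4587 lbf = 0.4587 * 4.4482216 = 2.0403993 N. 1 km = 1000 m, so 0.5606 km = 0.5606 * 1000 = 560.6 m. Combine: 2.0403993 N * 560.6 m = 1143.8478 J. 1143.8478 J = 1143.8478 joule ≈ 1144 joule (4 s.f.).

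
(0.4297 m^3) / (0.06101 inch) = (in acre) 0.06852. Check: 0.4297 m^3 is already in m^3. 1 inch = 0.0254 m, so 0.06101 inch = 0.06101 * 0.0254 = 0.001549654 m. Combine: 0.4297 m^3 / 0.001549654 m = 277.2877 m^2. 1 acre = 4046.8564 m^2, so 277.2877 m^2 = 277.2877 / 4046.8564 = 0.068519284 acre ≈ 0.06852 acre (4 s.f.).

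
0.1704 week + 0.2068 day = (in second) 1.209e+05. Check: 1 week = 604800 s, so 0.1704 week = 0.1704 * 604800 = 103057.92 s. 1 day = 86400 s, so 0.2068 day = 0.2068 * 86400 = 17867.52 s. Sum: 103057.92 + 17867.52 = 120925.44 s. 120925.44 s = 120925.44 second ≈ 1.209e+05 second (4 s.f.).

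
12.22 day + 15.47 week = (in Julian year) 0.3299. Check: 1 day = 86400 s, so 12.22 day = 12.22 * 86400 = 1055808 s. 1 week = 604800 s, so 15.47 week = 15.47 * 604800 = 9356256 s. Sum: 1055808 + 9356256 = 10412064 s. 1 Julian year = 31557600 s, so 10412064 s = 10412064 / 31557600 = 0.3299384 Julian year ≈ 0.3299 Julian year (4 s.f.).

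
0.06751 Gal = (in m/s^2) 0.0006751. Check: 1 Gal = 0.01 m/s^2, so 0.06751 Gal = 0.06751 * 0.01 = 0.0006751 m/s^2. Result: 0.0006751 m/s^2.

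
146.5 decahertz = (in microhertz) 1.465e+09. Check: 1 decahertz = 10 Hz, so 146.5 decahertz = 146.5 * 10 = 1465 Hz. 1 microhertz = 1e-06 Hz, so 1465 Hz = 1465 / 1e-06 = 1.465e+09 microhertz.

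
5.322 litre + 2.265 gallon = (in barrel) 0.0874. Check: 1 litre = 0.001 m^3, so 5.322 litre = 5.322 * 0.001 = 0.005322 m^3. 1 gallon = 0.0037854118 m^3, so 2.265 gallon = 2.265 * 0.0037854118 = 0.0085739577 m^3. Sum: 0.005322 + 0.0085739577 = 0.013895958 m^3. 1 barrel = 0.15898729 m^3, so 0.013895958 m^3 = 0.013895958 / 0.15898729 = 0.087402944 barrel ≈ 0.0874 barrel (4 s.f.).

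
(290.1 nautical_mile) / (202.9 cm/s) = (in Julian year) 0.008391. Check: 1 nautical_mile = 1852 m, so 290.1 nautical_mile = 290.1 * 1852 = 537265.2 m. 1 cm/s = 0.01 m/s, so 202.9 cm/s = 202.9 * 0.01 = 2.029 m/s. Combine: 537265.2 m / 2.029 m/s = 264793.1 s. 1 Julian year = 31557600 s, so 264793.1 s = 264793.1 / 31557600 = 0.008390787 Julian year ≈ 0.008391 Julian year (4 s.f.).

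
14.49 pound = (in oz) 231.8. Check: 1 pound = 0.45359237 kg, so 14.49 pound = 14.49 * 0.45359237 = 6.5725534 kg. 1 oz = 0.028349523 kg, so 6.5725534 kg = 6.5725534 / 0.028349523 = 231.84 oz ≈ 231.8 oz (4 s.f.).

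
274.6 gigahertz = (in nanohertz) 2.746e+20. Check: 1 gigahertz = 1e+09 Hz, so 274.6 gigahertz = 274.6 * 1e+09 = 2.746e+11 Hz. 1 nanohertz = 1e-09 Hz, so 2.746e+11 Hz = 2.746e+11 / 1e-09 = 2.746e+20 nanohertz.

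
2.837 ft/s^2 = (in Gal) 1 ft/s^2 = 0.3048 m/s^2, so 2.837 ft/s^2 = 2.837 * 0.3048 = 0.8647176 m/s^2. 1 Gal = 0.01 m/s^2, so 0.8647176 m/s^2 = 0.8647176 / 0.01 = 86.47176 Gal ≈ 86.47 Gal (4 s.f.). Final answer: 86.47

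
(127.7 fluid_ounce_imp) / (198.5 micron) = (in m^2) 18.28. Check: 1 fluid_ounce_imp = 2.8413063e-05 m^3, so 127.7 fluid_ounce_imp = 127.7 * 2.8413063e-05 = 0.0036283481 m^3. 1 micron = 1e-06 m, so 198.5 micron = 198.5 * 1e-06 = 0.0001985 m. Combine: 0.0036283481 m^3 / 0.0001985 m = 18.278832 m^2. Result: 18.278832 m^2 ≈ 18.28 m^2 (4 s.f.).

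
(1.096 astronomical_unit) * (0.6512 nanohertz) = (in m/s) 106.8. Check: 1 astronomical_unit = 1.4959787e+11 m, so 1.096 astronomical_unit = 1.096 * 1.4959787e+11 = 1.6395927e+11 m. 1 nanohertz = 1e-09 Hz, so 0.6512 nanohertz = 0.6512 * 1e-09 = 6.512e-10 Hz. Combine: 1.6395927e+11 m * 6.512e-10 Hz = 106.77027 m/s. Result: 106.77027 m/s ≈ 106.8 m/s (4 s.f.).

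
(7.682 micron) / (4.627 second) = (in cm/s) 1 micron = 1e-06 m, so 7.682 micron = 7.682 * 1e-06 = 7.682e-06 m. 4.627 second = 4.627 s. Combine: 7.682e-06 m / 4.627 s = 1.660255e-06 m/s. 1 cm/s = 0.01 m/s, so 1.660255e-06 m/s = 1.660255e-06 / 0.01 = 0.0001660255 cm/s ≈ 0.000166 cm/s (4 s.f.). Final answer: 0.000166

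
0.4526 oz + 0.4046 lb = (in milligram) 1 oz = 0.028349523 kg, so 0.4526 oz = 0.4526 * 0.028349523 = 0.012830994 kg. 1 lb = 0.45359237 kg, so 0.4046 lb = 0.4046 * 0.45359237 = 0.18352347 kg. Sum: 0.012830994 + 0.18352347 = 0.19635447 kg. 1 milligram = 1e-06 kg, so 0.19635447 kg = 0.19635447 / 1e-06 = 196354.47 milligram ≈ 1.964e+05 milligram (4 s.f.). Final answer: 1.964e+05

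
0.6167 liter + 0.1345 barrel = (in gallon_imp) 1 liter = 0.001 m^3, so 0.6167 liter = 0.6167 * 0.001 = 0.0006167 m^3. 1 barrel = 0.15898729 m^3, so 0.1345 barrel = 0.1345 * 0.15898729 = 0.021383791 m^3. Sum: 0.0006167 + 0.021383791 = 0.022000491 m^3. 1 gallon_imp = 0.00454609 m^3, so 0.022000491 m^3 = 0.022000491 / 0.00454609 = 4.8394315 gallon_imp ≈ 4.839 gallon_imp (4 s.f.). Final answer: 4.839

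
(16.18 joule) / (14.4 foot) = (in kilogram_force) 16.18 joule = 16.18 J. 1 foot = 0.3048 m, so 14.4 foot = 14.4 * 0.3048 = 4.38912 m. Combine: 16.18 J / 4.38912 m = 3.6863882 N. 1 kilogram_force = 9.80665 N, so 3.6863882 N = 3.6863882 / 9.80665 = 0.37590698 kilogram_force ≈ 0.3759 kilogram_force (4 s.f.). Final answer: 0.3759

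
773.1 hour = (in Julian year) 0.08819. Check: 1 hour = 3600 s, so 773.1 hour = 773.1 * 3600 = 2783160 s. 1 Julian year = 31557600 s, so 2783160 s = 2783160 / 31557600 = 0.088193018 Julian year ≈ 0.08819 Julian year (4 s.f.).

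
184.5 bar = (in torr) 1.384e+05. Check: 1 bar = 100000 Pa, so 184.5 bar = 184.5 * 100000 = 18450000 Pa. 1 torr = 133.32237 Pa, so 18450000 Pa = 18450000 / 133.32237 = 138386.38 torr ≈ 1.384e+05 torr (4 s.f.).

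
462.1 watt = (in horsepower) 0.6197. Check: 462.1 watt = 462.1 W. 1 horsepower = 745.69987 W, so 462.1 W = 462.1 / 745.69987 = 0.61968631 horsepower ≈ 0.6197 horsepower (4 s.f.).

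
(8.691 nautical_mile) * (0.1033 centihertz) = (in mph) 1 nautical_mile = 1852 m, so 8.691 nautical_mile = 8.691 * 1852 = 16095.732 m. 1 centihertz = 0.01 Hz, so 0.1033 centihertz = 0.1033 * 0.01 = 0.001033 Hz. Combine: 16095.732 m * 0.001033 Hz = 16.626891 m/s. 1 mph = 0.44704 m/s, so 16.626891 m/s = 16.626891 / 0.44704 = 37.193296 mph ≈ 37.19 mph (4 s.f.). Final answer: 37.19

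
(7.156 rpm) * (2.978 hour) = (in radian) 1 rpm = 0.10471976 rad/s, so 7.156 rpm = 7.156 * 0.10471976 = 0.74937457 rad/s. 1 hour = 3600 s, so 2.978 hour = 2.978 * 3600 = 10720.8 s. Combine: 0.74937457 rad/s * 10720.8 s = 8033.8949 rad. 8033.8949 rad = 8033.8949 radian ≈ 8034 radian (4 s.f.). Final answer: 8034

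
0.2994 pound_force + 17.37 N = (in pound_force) 4.204. Check: 1 pound_force = 4.4482216 N, so 0.2994 pound_force = 0.2994 * 4.4482216 = 1.3317976 N. 17.37 N is already in N. Sum: 1.3317976 + 17.37 = 18.701798 N. 1 pound_force = 4.4482216 N, so 18.701798 N = 18.701798 / 4.4482216 = 4.2043313 pound_force ≈ 4.204 pound_force (4 s.f.).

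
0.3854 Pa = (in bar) 3.854e-06. Check: 1 bar = 100000 Pa, so 0.3854 Pa = 0.3854 / 100000 = 3.854e-06 bar.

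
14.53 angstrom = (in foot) 4.767e-09. Check: 1 angstrom = 1e-10 m, so 14.53 angstrom = 14.53 * 1e-10 = 1.453e-09 m. 1 foot = 0.3048 m, so 1.453e-09 m = 1.453e-09 / 0.3048 = 4.7670604e-09 foot ≈ 4.767e-09 foot (4 s.f.).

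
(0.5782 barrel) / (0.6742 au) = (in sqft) 9.811e-12. Check: 1 barrel = 0.15898729 m^3, so 0.5782 barrel = 0.5782 * 0.15898729 = 0.091926454 m^3. 1 au = 1.4959787e+11 m, so 0.6742 au = 0.6742 * 1.4959787e+11 = 1.0085888e+11 m. Combine: 0.091926454 m^3 / 1.0085888e+11 m = 9.1143635e-13 m^2. 1 sqft = 0.09290304 m^2, so 9.1143635e-13 m^2 = 9.1143635e-13 / 0.09290304 = 9.8106193e-12 sqft ≈ 9.811e-12 sqft (4 s.f.).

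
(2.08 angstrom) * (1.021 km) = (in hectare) 2.124e-11. Check: 1 angstrom = 1e-10 m, so 2.08 angstrom = 2.08 * 1e-10 = 2.08e-10 m. 1 km = 1000 m, so 1.021 km = 1.021 * 1000 = 1021 m. Combine: 2.08e-10 m * 1021 m = 2.12368e-07 m^2. 1 hectare = 10000 m^2, so 2.12368e-07 m^2 = 2.12368e-07 / 10000 = 2.12368e-11 hectare ≈ 2.124e-11 hectare (4 s.f.).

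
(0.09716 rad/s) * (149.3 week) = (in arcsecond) 1.81e+12. Check: 0.09716 rad/s is already in rad/s. 1 week = 604800 s, so 149.3 week = 149.3 * 604800 = 90296640 s. Combine: 0.09716 rad/s * 90296640 s = 8773221.5 rad. 1 arcsecond = 4.8481368e-06 rad, so 8773221.5 rad = 8773221.5 / 4.8481368e-06 = 1.8096068e+12 arcsecond ≈ 1.81e+12 arcsecond (4 s.f.).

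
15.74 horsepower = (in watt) 1 horsepower = 745.69987 W, so 15.74 horsepower = 15.74 * 745.69987 = 11737.316 W. 11737.316 W = 11737.316 watt ≈ 1.174e+04 watt (4 s.f.). Final answer: 1.174e+04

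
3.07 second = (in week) 5.076e-06. Check: 3.07 second = 3.07 s. 1 week = 604800 s, so 3.07 s = 3.07 / 604800 = 5.0760582e-06 week ≈ 5.076e-06 week (4 s.f.).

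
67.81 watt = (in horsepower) 0.09093. Check: 67.81 watt = 67.81 W. 1 horsepower = 745.69987 W, so 67.81 W = 67.81 / 745.69987 = 0.090934708 horsepower ≈ 0.09093 horsepower (4 s.f.).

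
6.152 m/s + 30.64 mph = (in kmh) 6.152 m/s is already in m/s. 1 mph = 0.44704 m/s, so 30.64 mph = 30.64 * 0.44704 = 13.697306 m/s. Sum: 6.152 + 13.697306 = 19.849306 m/s. 1 kmh = 0.27777778 m/s, so 19.849306 m/s = 19.849306 / 0.27777778 = 71.4575 kmh ≈ 71.46 kmh (4 s.f.). Final answer: 71.46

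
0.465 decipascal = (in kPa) 1 decipascal = 0.1 Pa, so 0.465 decipascal = 0.465 * 0.1 = 0.0465 Pa. 1 kPa = 1000 Pa, so 0.0465 Pa = 0.0465 / 1000 = 4.65e-05 kPa. Final answer: 4.65e-05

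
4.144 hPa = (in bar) 1 hPa = 100 Pa, so 4.144 hPa = 4.144 * 100 = 414.4 Pa. 1 bar = 100000 Pa, so 414.4 Pa = 414.4 / 100000 = 0.004144 bar. Final answer: 0.004144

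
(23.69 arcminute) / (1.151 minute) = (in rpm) 0.0009529. Check: 1 arcminute = 0.00029088821 rad, so 23.69 arcminute = 23.69 * 0.00029088821 = 0.0068911417 rad. 1 minute = 60 s, so 1.151 minute = 1.151 * 60 = 69.06 s. Combine: 0.0068911417 rad / 69.06 s = 9.9784849e-05 rad/s. 1 rpm = 0.10471976 rad/s, so 9.9784849e-05 rad/s = 9.9784849e-05 / 0.10471976 = 0.00095287512 rpm ≈ 0.0009529 rpm (4 s.f.).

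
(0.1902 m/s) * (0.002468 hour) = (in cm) 169. Check: 0.1902 m/s is already in m/s. 1 hour = 3600 s, so 0.002468 hour = 0.002468 * 3600 = 8.8848 s. Combine: 0.1902 m/s * 8.8848 s = 1.689889 m. 1 cm = 0.01 m, so 1.689889 m = 1.689889 / 0.01 = 168.9889 cm ≈ 169 cm (4 s.f.).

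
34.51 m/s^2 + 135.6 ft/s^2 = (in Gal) 7584. Check: 34.51 m/s^2 is already in m/s^2. 1 ft/s^2 = 0.3048 m/s^2, so 135.6 ft/s^2 = 135.6 * 0.3048 = 41.33088 m/s^2. Sum: 34.51 + 41.33088 = 75.84088 m/s^2. 1 Gal = 0.01 m/s^2, so 75.84088 m/s^2 = 75.84088 / 0.01 = 7584.088 Gal ≈ 7584 Gal (4 s.f.).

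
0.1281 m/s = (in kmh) 0.4612. Check: 1 kmh = 0.27777778 m/s, so 0.1281 m/s = 0.1281 / 0.27777778 = 0.46116 kmh ≈ 0.4612 kmh (4 s.f.).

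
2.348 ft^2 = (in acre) 1 ft^2 = 0.09290304 m^2, so 2.348 ft^2 = 2.348 * 0.09290304 = 0.21813634 m^2. 1 acre = 4046.8564 m^2, so 0.21813634 m^2 = 0.21813634 / 4046.8564 = 5.3902663e-05 acre ≈ 5.39e-05 acre (4 s.f.). Final answer: 5.39e-05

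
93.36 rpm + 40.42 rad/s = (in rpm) 479.3. Check: 1 rpm = 0.10471976 rad/s, so 93.36 rpm = 93.36 * 0.10471976 = 9.7766363 rad/s. 40.42 rad/s is already in rad/s. Sum: 9.7766363 + 40.42 = 50.196636 rad/s. 1 rpm = 0.10471976 rad/s, so 50.196636 rad/s = 50.196636 / 0.10471976 = 479.34257 rpm ≈ 479.3 rpm (4 s.f.).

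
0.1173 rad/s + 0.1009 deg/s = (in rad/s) 0.1191. Check: 0.1173 rad/s is already in rad/s. 1 deg/s = 0.017453293 rad/s, so 0.1009 deg/s = 0.1009 * 0.017453293 = 0.0017610372 rad/s. Sum: 0.1173 + 0.0017610372 = 0.11906104 rad/s. Result: 0.11906104 rad/s ≈ 0.1191 rad/s (4 s.f.).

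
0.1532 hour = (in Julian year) 1 hour = 3600 s, so 0.1532 hour = 0.1532 * 3600 = 551.52 s. 1 Julian year = 31557600 s, so 551.52 s = 551.52 / 31557600 = 1.7476614e-05 Julian year ≈ 1.748e-05 Julian year (4 s.f.). Final answer: 1.748e-05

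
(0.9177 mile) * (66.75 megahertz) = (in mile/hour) 2.205e+11. Check: 1 mile = 1609.344 m, so 0.9177 mile = 0.9177 * 1609.344 = 1476.895 m. 1 megahertz = 1000000 Hz, so 66.75 megahertz = 66.75 * 1000000 = 66750000 Hz. Combine: 1476.895 m * 66750000 Hz = 9.8582741e+10 m/s. 1 mile/hour = 0.44704 m/s, so 9.8582741e+10 m/s = 9.8582741e+10 / 0.44704 = 2.2052331e+11 mile/hour ≈ 2.205e+11 mile/hour (4 s.f.).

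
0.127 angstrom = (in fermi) 1.27e+04. Check: 1 angstrom = 1e-10 m, so 0.127 angstrom = 0.127 * 1e-10 = 1.27e-11 m. 1 fermi = 1e-15 m, so 1.27e-11 m = 1.27e-11 / 1e-15 = 12700 fermi ≈ 1.27e+04 fermi (4 s.f.).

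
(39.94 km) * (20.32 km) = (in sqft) 8.736e+09. Check: 1 km = 1000 m, so 39.94 km = 39.94 * 1000 = 39940 m. 1 km = 1000 m, so 20.32 km = 20.32 * 1000 = 20320 m. Combine: 39940 m * 20320 m = 8.115808e+08 m^2. 1 sqft = 0.09290304 m^2, so 8.115808e+08 m^2 = 8.115808e+08 / 0.09290304 = 8.735783e+09 sqft ≈ 8.736e+09 sqft (4 s.f.).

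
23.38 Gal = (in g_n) 1 Gal = 0.01 m/s^2, so 23.38 Gal = 23.38 * 0.01 = 0.2338 m/s^2. 1 g_n = 9.80665 m/s^2, so 0.2338 m/s^2 = 0.2338 / 9.80665 = 0.023840965 g_n ≈ 0.02384 g_n (4 s.f.). Final answer: 0.02384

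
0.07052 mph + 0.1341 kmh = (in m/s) 0.06878. Check: 1 mph = 0.44704 m/s, so 0.07052 mph = 0.07052 * 0.44704 = 0.031525261 m/s. 1 kmh = 0.27777778 m/s, so 0.1341 kmh = 0.1341 * 0.27777778 = 0.03725 m/s. Sum: 0.031525261 + 0.03725 = 0.068775261 m/s. Result: 0.068775261 m/s ≈ 0.06878 m/s (4 s.f.).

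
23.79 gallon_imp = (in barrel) 1 gallon_imp = 0.00454609 m^3, so 23.79 gallon_imp = 23.79 * 0.00454609 = 0.10815148 m^3. 1 barrel = 0.15898729 m^3, so 0.10815148 m^3 = 0.10815148 / 0.15898729 = 0.68025235 barrel ≈ 0.6803 barrel (4 s.f.). Final answer: 0.6803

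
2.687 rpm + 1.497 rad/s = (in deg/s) 101.9. Check: 1 rpm = 0.10471976 rad/s, so 2.687 rpm = 2.687 * 0.10471976 = 0.28138198 rad/s. 1.497 rad/s is already in rad/s. Sum: 0.28138198 + 1.497 = 1.778382 rad/s. 1 deg/s = 0.017453293 rad/s, so 1.778382 rad/s = 1.778382 / 0.017453293 = 101.89378 deg/s ≈ 101.9 deg/s (4 s.f.).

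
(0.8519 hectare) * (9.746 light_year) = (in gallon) 1 hectare = 10000 m^2, so 0.8519 hectare = 0.8519 * 10000 = 8519 m^2. 1 light_year = 9.4607305e+15 m, so 9.746 light_year = 9.746 * 9.4607305e+15 = 9.2204279e+16 m. Combine: 8519 m^2 * 9.2204279e+16 m = 7.8548825e+20 m^3. 1 gallon = 0.0037854118 m^3, so 7.8548825e+20 m^3 = 7.8548825e+20 / 0.0037854118 = 2.0750404e+23 gallon ≈ 2.075e+23 gallon (4 s.f.). Final answer: 2.075e+23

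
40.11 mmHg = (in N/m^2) 1 mmHg = 133.32237 Pa, so 40.11 mmHg = 40.11 * 133.32237 = 5347.5602 Pa. 5347.5602 Pa = 5347.5602 N/m^2 ≈ 5348 N/m^2 (4 s.f.). Final answer: 5348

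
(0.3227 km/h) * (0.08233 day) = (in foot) 1 km/h = 0.27777778 m/s, so 0.3227 km/h = 0.3227 * 0.27777778 = 0.089638889 m/s. 1 day = 86400 s, so 0.08233 day = 0.08233 * 86400 = 7113.312 s. Combine: 0.089638889 m/s * 7113.312 s = 637.62938 m. 1 foot = 0.3048 m, so 637.62938 m = 637.62938 / 0.3048 = 2091.9599 foot ≈ 2092 foot (4 s.f.). Final answer: 2092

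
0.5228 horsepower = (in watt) 389.9. Check: 1 horsepower = 745.69987 W, so 0.5228 horsepower = 0.5228 * 745.69987 = 389.85189 W. 389.85189 W = 389.85189 watt ≈ 389.9 watt (4 s.f.).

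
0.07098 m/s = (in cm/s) 1 cm/s = 0.01 m/s, so 0.07098 m/s = 0.07098 / 0.01 = 7.098 cm/s. Final answer: 7.098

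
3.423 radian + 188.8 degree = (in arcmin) 2.31e+04. Check: 3.423 radian = 3.423 rad. 1 degree = 0.017453293 rad, so 188.8 degree = 188.8 * 0.017453293 = 3.2951816 rad. Sum: 3.423 + 3.2951816 = 6.7181816 rad. 1 arcmin = 0.00029088821 rad, so 6.7181816 rad = 6.7181816 / 0.00029088821 = 23095.407 arcmin ≈ 2.31e+04 arcmin (4 s.f.).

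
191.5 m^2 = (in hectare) 0.01915. Check: 1 hectare = 10000 m^2, so 191.5 m^2 = 191.5 / 10000 = 0.01915 hectare.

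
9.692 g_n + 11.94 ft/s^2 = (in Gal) 1 g_n = 9.80665 m/s^2, so 9.692 g_n = 9.692 * 9.80665 = 95.046052 m/s^2. 1 ft/s^2 = 0.3048 m/s^2, so 11.94 ft/s^2 = 11.94 * 0.3048 = 3.639312 m/s^2. Sum: 95.046052 + 3.639312 = 98.685364 m/s^2. 1 Gal = 0.01 m/s^2, so 98.685364 m/s^2 = 98.685364 / 0.01 = 9868.5364 Gal ≈ 9869 Gal (4 s.f.). Final answer: 9869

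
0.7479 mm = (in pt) 1 mm = 0.001 m, so 0.7479 mm = 0.7479 * 0.001 = 0.0007479 m. 1 pt = 0.00035277778 m, so 0.0007479 m = 0.0007479 / 0.00035277778 = 2.1200315 pt ≈ 2.12 pt (4 s.f.). Final answer: 2.12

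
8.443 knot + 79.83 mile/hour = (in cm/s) 1 knot = 0.51444444 m/s, so 8.443 knot = 8.443 * 0.51444444 = 4.3434544 m/s. 1 mile/hour = 0.44704 m/s, so 79.83 mile/hour = 79.83 * 0.44704 = 35.687203 m/s. Sum: 4.3434544 + 35.687203 = 40.030658 m/s. 1 cm/s = 0.01 m/s, so 40.030658 m/s = 40.030658 / 0.01 = 4003.0658 cm/s ≈ 4003 cm/s (4 s.f.). Final answer: 4003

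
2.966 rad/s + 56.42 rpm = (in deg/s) 508.5. Check: 2.966 rad/s is already in rad/s. 1 rpm = 0.10471976 rad/s, so 56.42 rpm = 56.42 * 0.10471976 = 5.9082886 rad/s. Sum: 2.966 + 5.9082886 = 8.8742886 rad/s. 1 deg/s = 0.017453293 rad/s, so 8.8742886 rad/s = 8.8742886 / 0.017453293 = 508.45928 deg/s ≈ 508.5 deg/s (4 s.f.).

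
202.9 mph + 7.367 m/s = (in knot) 1 mph = 0.44704 m/s, so 202.9 mph = 202.9 * 0.44704 = 90.704416 m/s. 7.367 m/s is already in m/s. Sum: 90.704416 + 7.367 = 98.071416 m/s. 1 knot = 0.51444444 m/s, so 98.071416 m/s = 98.071416 / 0.51444444 = 190.63558 knot ≈ 190.6 knot (4 s.f.). Final answer: 190.6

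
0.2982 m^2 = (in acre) 7.369e-05. Check: 1 acre = 4046.8564 m^2, so 0.2982 m^2 = 0.2982 / 4046.8564 = 7.3686825e-05 acre ≈ 7.369e-05 acre (4 s.f.).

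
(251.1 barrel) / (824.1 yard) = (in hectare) 5.298e-06. Check: 1 barrel = 0.15898729 m^3, so 251.1 barrel = 251.1 * 0.15898729 = 39.92171 m^3. 1 yard = 0.9144 m, so 824.1 yard = 824.1 * 0.9144 = 753.55704 m. Combine: 39.92171 m^3 / 753.55704 m = 0.052977688 m^2. 1 hectare = 10000 m^2, so 0.052977688 m^2 = 0.052977688 / 10000 = 5.2977688e-06 hectare ≈ 5.298e-06 hectare (4 s.f.).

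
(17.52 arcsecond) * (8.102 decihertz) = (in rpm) 0.0006572. Check: 1 arcsecond = 4.8481368e-06 rad, so 17.52 arcsecond = 17.52 * 4.8481368e-06 = 8.4939357e-05 rad. 1 decihertz = 0.1 Hz, so 8.102 decihertz = 8.102 * 0.1 = 0.8102 Hz. Combine: 8.4939357e-05 rad * 0.8102 Hz = 6.8817867e-05 rad/s. 1 rpm = 0.10471976 rad/s, so 6.8817867e-05 rad/s = 6.8817867e-05 / 0.10471976 = 0.00065716222 rpm ≈ 0.0006572 rpm (4 s.f.).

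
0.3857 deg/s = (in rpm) 1 deg/s = 0.017453293 rad/s, so 0.3857 deg/s = 0.3857 * 0.017453293 = 0.0067317349 rad/s. 1 rpm = 0.10471976 rad/s, so 0.0067317349 rad/s = 0.0067317349 / 0.10471976 = 0.064283333 rpm ≈ 0.06428 rpm (4 s.f.). Final answer: 0.06428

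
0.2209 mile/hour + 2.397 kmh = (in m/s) 0.7646. Check: 1 mile/hour = 0.44704 m/s, so 0.2209 mile/hour = 0.2209 * 0.44704 = 0.098751136 m/s. 1 kmh = 0.27777778 m/s, so 2.397 kmh = 2.397 * 0.27777778 = 0.66583333 m/s. Sum: 0.098751136 + 0.66583333 = 0.76458447 m/s. Result: 0.76458447 m/s ≈ 0.7646 m/s (4 s.f.).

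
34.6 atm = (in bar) 1 atm = 101325 Pa, so 34.6 atm = 34.6 * 101325 = 3505845 Pa. 1 bar = 100000 Pa, so 3505845 Pa = 3505845 / 100000 = 35.05845 bar ≈ 35.06 bar (4 s.f.). Final answer: 35.06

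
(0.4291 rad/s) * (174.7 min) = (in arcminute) 1.546e+07. Check: 0.4291 rad/s is already in rad/s. 1 min = 60 s, so 174.7 min = 174.7 * 60 = 10482 s. Combine: 0.4291 rad/s * 10482 s = 4497.8262 rad. 1 arcminute = 0.00029088821 rad, so 4497.8262 rad = 4497.8262 / 0.00029088821 = 15462387 arcminute ≈ 1.546e+07 arcminute (4 s.f.).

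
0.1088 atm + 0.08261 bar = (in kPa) 1 atm = 101325 Pa, so 0.1088 atm = 0.1088 * 101325 = 11024.16 Pa. 1 bar = 100000 Pa, so 0.08261 bar = 0.08261 * 100000 = 8261 Pa. Sum: 11024.16 + 8261 = 19285.16 Pa. 1 kPa = 1000 Pa, so 19285.16 Pa = 19285.16 / 1000 = 19.28516 kPa ≈ 19.29 kPa (4 s.f.). Final answer: 19.29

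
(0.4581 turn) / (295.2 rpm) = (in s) 1 turn = 6.2831853 rad, so 0.4581 turn = 0.4581 * 6.2831853 = 2.8783272 rad. 1 rpm = 0.10471976 rad/s, so 295.2 rpm = 295.2 * 0.10471976 = 30.913272 rad/s. Combine: 2.8783272 rad / 30.913272 rad/s = 0.093109756 s. Result: 0.093109756 s ≈ 0.09311 s (4 s.f.). Final answer: 0.09311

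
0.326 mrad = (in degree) 0.01868. Check: 1 mrad = 0.001 rad, so 0.326 mrad = 0.326 * 0.001 = 0.000326 rad. 1 degree = 0.017453293 rad, so 0.000326 rad = 0.000326 / 0.017453293 = 0.018678424 degree ≈ 0.01868 degree (4 s.f.).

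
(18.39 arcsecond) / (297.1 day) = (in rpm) 1 arcsecond = 4.8481368e-06 rad, so 18.39 arcsecond = 18.39 * 4.8481368e-06 = 8.9157236e-05 rad. 1 day = 86400 s, so 297.1 day = 297.1 * 86400 = 25669440 s. Combine: 8.9157236e-05 rad / 25669440 s = 3.4732832e-12 rad/s. 1 rpm = 0.10471976 rad/s, so 3.4732832e-12 rad/s = 3.4732832e-12 / 0.10471976 = 3.3167412e-11 rpm ≈ 3.317e-11 rpm (4 s.f.). Final answer: 3.317e-11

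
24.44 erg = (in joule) 1 erg = 1e-07 J, so 24.44 erg = 24.44 * 1e-07 = 2.444e-06 J. 2.444e-06 J = 2.444e-06 joule. Final answer: 2.444e-06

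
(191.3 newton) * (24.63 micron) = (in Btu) 191.3 newton = 191.3 N. 1 micron = 1e-06 m, so 24.63 micron = 24.63 * 1e-06 = 2.463e-05 m. Combine: 191.3 N * 2.463e-05 m = 0.004711719 J. 1 Btu = 1055.0559 J, so 0.004711719 J = 0.004711719 / 1055.0559 = 4.4658479e-06 Btu ≈ 4.466e-06 Btu (4 s.f.). Final answer: 4.466e-06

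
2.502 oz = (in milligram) 7.093e+04. Check: 1 oz = 0.028349523 kg, so 2.502 oz = 2.502 * 0.028349523 = 0.070930507 kg. 1 milligram = 1e-06 kg, so 0.070930507 kg = 0.070930507 / 1e-06 = 70930.507 milligram ≈ 7.093e+04 milligram (4 s.f.).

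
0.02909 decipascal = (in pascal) 0.002909. Check: 1 decipascal = 0.1 Pa, so 0.02909 decipascal = 0.02909 * 0.1 = 0.002909 Pa. 0.002909 Pa = 0.002909 pascal.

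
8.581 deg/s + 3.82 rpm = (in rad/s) 0.5498. Check: 1 deg/s = 0.017453293 rad/s, so 8.581 deg/s = 8.581 * 0.017453293 = 0.1497667 rad/s. 1 rpm = 0.10471976 rad/s, so 3.82 rpm = 3.82 * 0.10471976 = 0.40002946 rad/s. Sum: 0.1497667 + 0.40002946 = 0.54979617 rad/s. Result: 0.54979617 rad/s ≈ 0.5498 rad/s (4 s.f.).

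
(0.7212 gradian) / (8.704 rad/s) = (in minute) 1 gradian = 0.015707963 rad, so 0.7212 gradian = 0.7212 * 0.015707963 = 0.011328583 rad. 8.704 rad/s is already in rad/s. Combine: 0.011328583 rad / 8.704 rad/s = 0.0013015376 s. 1 minute = 60 s, so 0.0013015376 s = 0.0013015376 / 60 = 2.1692293e-05 minute ≈ 2.169e-05 minute (4 s.f.). Final answer: 2.169e-05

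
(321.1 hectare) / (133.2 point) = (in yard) 7.473e+07. Check: 1 hectare = 10000 m^2, so 321.1 hectare = 321.1 * 10000 = 3211000 m^2. 1 point = 0.00035277778 m, so 133.2 point = 133.2 * 0.00035277778 = 0.04699 m. Combine: 3211000 m^2 / 0.04699 m = 68333688 m. 1 yard = 0.9144 m, so 68333688 m = 68333688 / 0.9144 = 74730630 yard ≈ 7.473e+07 yard (4 s.f.).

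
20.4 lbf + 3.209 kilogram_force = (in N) 122.2. Check: 1 lbf = 4.4482216 N, so 20.4 lbf = 20.4 * 4.4482216 = 90.743721 N. 1 kilogram_force = 9.80665 N, so 3.209 kilogram_force = 3.209 * 9.80665 = 31.46954 N. Sum: 90.743721 + 31.46954 = 122.21326 N. Result: 122.21326 N ≈ 122.2 N (4 s.f.).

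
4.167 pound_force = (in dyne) 1.854e+06. Check: 1 pound_force = 4.4482216 N, so 4.167 pound_force = 4.167 * 4.4482216 = 18.535739 N. 1 dyne = 1e-05 N, so 18.535739 N = 18.535739 / 1e-05 = 1853573.9 dyne ≈ 1.854e+06 dyne (4 s.f.).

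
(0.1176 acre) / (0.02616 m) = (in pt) 1 acre = 4046.8564 m^2, so 0.1176 acre = 0.1176 * 4046.8564 = 475.91032 m^2. 0.02616 m is already in m. Combine: 475.91032 m^2 / 0.02616 m = 18192.29 m. 1 pt = 0.00035277778 m, so 18192.29 m = 18192.29 / 0.00035277778 = 51568697 pt ≈ 5.157e+07 pt (4 s.f.). Final answer: 5.157e+07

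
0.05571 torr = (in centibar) 1 torr = 133.32237 Pa, so 0.05571 torr = 0.05571 * 133.32237 = 7.4273891 Pa. 1 centibar = 1000 Pa, so 7.4273891 Pa = 7.4273891 / 1000 = 0.0074273891 centibar ≈ 0.007427 centibar (4 s.f.). Final answer: 0.007427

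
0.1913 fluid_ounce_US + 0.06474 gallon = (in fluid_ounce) 8.478. Check: 1 fluid_ounce_US = 2.957353e-05 m^3, so 0.1913 fluid_ounce_US = 0.1913 * 2.957353e-05 = 5.6574162e-06 m^3. 1 gallon = 0.0037854118 m^3, so 0.06474 gallon = 0.06474 * 0.0037854118 = 0.00024506756 m^3. Sum: 5.6574162e-06 + 0.00024506756 = 0.00025072498 m^3. 1 fluid_ounce = 2.957353e-05 m^3, so 0.00025072498 m^3 = 0.00025072498 / 2.957353e-05 = 8.47802 fluid_ounce ≈ 8.478 fluid_ounce (4 s.f.).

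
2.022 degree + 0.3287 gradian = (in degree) 2.318. Check: 1 degree = 0.017453293 rad, so 2.022 degree = 2.022 * 0.017453293 = 0.035290557 rad. 1 gradian = 0.015707963 rad, so 0.3287 gradian = 0.3287 * 0.015707963 = 0.0051632075 rad. Sum: 0.035290557 + 0.0051632075 = 0.040453765 rad. 1 degree = 0.017453293 rad, so 0.040453765 rad = 0.040453765 / 0.017453293 = 2.31783 degree ≈ 2.318 degree (4 s.f.).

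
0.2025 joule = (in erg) 2.025e+06. Check: 0.2025 joule = 0.2025 J. 1 erg = 1e-07 J, so 0.2025 J = 0.2025 / 1e-07 = 2025000 erg ≈ 2.025e+06 erg (4 s.f.).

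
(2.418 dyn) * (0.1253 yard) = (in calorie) 1 dyn = 1e-05 N, so 2.418 dyn = 2.418 * 1e-05 = 2.418e-05 N. 1 yard = 0.9144 m, so 0.1253 yard = 0.1253 * 0.9144 = 0.11457432 m. Combine: 2.418e-05 N * 0.11457432 m = 2.7704071e-06 J. 1 calorie = 4.184 J, so 2.7704071e-06 J = 2.7704071e-06 / 4.184 = 6.6214318e-07 calorie ≈ 6.621e-07 calorie (4 s.f.). Final answer: 6.621e-07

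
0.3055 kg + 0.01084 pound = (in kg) 0.3055 kg is already in kg. 1 pound = 0.45359237 kg, so 0.01084 pound = 0.01084 * 0.45359237 = 0.0049169413 kg. Sum: 0.3055 + 0.0049169413 = 0.31041694 kg. Result: 0.31041694 kg ≈ 0.3104 kg (4 s.f.). Final answer: 0.3104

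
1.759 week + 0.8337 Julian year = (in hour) 7604. Check: 1 week = 604800 s, so 1.759 week = 1.759 * 604800 = 1063843.2 s. 1 Julian year = 31557600 s, so 0.8337 Julian year = 0.8337 * 31557600 = 26309571 s. Sum: 1063843.2 + 26309571 = 27373414 s. 1 hour = 3600 s, so 27373414 s = 27373414 / 3600 = 7603.7262 hour ≈ 7604 hour (4 s.f.).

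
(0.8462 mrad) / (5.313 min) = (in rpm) 1 mrad = 0.001 rad, so 0.8462 mrad = 0.8462 * 0.001 = 0.0008462 rad. 1 min = 60 s, so 5.313 min = 5.313 * 60 = 318.78 s. Combine: 0.0008462 rad / 318.78 s = 2.6544953e-06 rad/s. 1 rpm = 0.10471976 rad/s, so 2.6544953e-06 rad/s = 2.6544953e-06 / 0.10471976 = 2.5348563e-05 rpm ≈ 2.535e-05 rpm (4 s.f.). Final answer: 2.535e-05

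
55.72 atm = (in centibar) 1 atm = 101325 Pa, so 55.72 atm = 55.72 * 101325 = 5645829 Pa. 1 centibar = 1000 Pa, so 5645829 Pa = 5645829 / 1000 = 5645.829 centibar ≈ 5646 centibar (4 s.f.). Final answer: 5646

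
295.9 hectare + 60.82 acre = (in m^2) 3.205e+06. Check: 1 hectare = 10000 m^2, so 295.9 hectare = 295.9 * 10000 = 2959000 m^2. 1 acre = 4046.8564 m^2, so 60.82 acre = 60.82 * 4046.8564 = 246129.81 m^2. Sum: 2959000 + 246129.81 = 3205129.8 m^2. Result: 3205129.8 m^2 ≈ 3.205e+06 m^2 (4 s.f.).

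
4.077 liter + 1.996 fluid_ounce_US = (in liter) 1 liter = 0.001 m^3, so 4.077 liter = 4.077 * 0.001 = 0.004077 m^3. 1 fluid_ounce_US = 2.957353e-05 m^3, so 1.996 fluid_ounce_US = 1.996 * 2.957353e-05 = 5.9028765e-05 m^3. Sum: 0.004077 + 5.9028765e-05 = 0.0041360288 m^3. 1 liter = 0.001 m^3, so 0.0041360288 m^3 = 0.0041360288 / 0.001 = 4.1360288 liter ≈ 4.136 liter (4 s.f.). Final answer: 4.136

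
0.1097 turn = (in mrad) 1 turn = 6.2831853 rad, so 0.1097 turn = 0.1097 * 6.2831853 = 0.68926543 rad. 1 mrad = 0.001 rad, so 0.68926543 rad = 0.68926543 / 0.001 = 689.26543 mrad ≈ 689.3 mrad (4 s.f.). Final answer: 689.3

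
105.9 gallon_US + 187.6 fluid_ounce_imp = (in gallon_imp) 89.35. Check: 1 gallon_US = 0.0037854118 m^3, so 105.9 gallon_US = 105.9 * 0.0037854118 = 0.40087511 m^3. 1 fluid_ounce_imp = 2.8413063e-05 m^3, so 187.6 fluid_ounce_imp = 187.6 * 2.8413063e-05 = 0.0053302905 m^3. Sum: 0.40087511 + 0.0053302905 = 0.4062054 m^3. 1 gallon_imp = 0.00454609 m^3, so 0.4062054 m^3 = 0.4062054 / 0.00454609 = 89.352696 gallon_imp ≈ 89.35 gallon_imp (4 s.f.).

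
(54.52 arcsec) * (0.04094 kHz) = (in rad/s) 0.01082. Check: 1 arcsec = 4.8481368e-06 rad, so 54.52 arcsec = 54.52 * 4.8481368e-06 = 0.00026432042 rad. 1 kHz = 1000 Hz, so 0.04094 kHz = 0.04094 * 1000 = 40.94 Hz. Combine: 0.00026432042 rad * 40.94 Hz = 0.010821278 rad/s. Result: 0.010821278 rad/s ≈ 0.01082 rad/s (4 s.f.).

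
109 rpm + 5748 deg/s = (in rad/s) 111.7. Check: 1 rpm = 0.10471976 rad/s, so 109 rpm = 109 * 0.10471976 = 11.414453 rad/s. 1 deg/s = 0.017453293 rad/s, so 5748 deg/s = 5748 * 0.017453293 = 100.32153 rad/s. Sum: 11.414453 + 100.32153 = 111.73598 rad/s. Result: 111.73598 rad/s ≈ 111.7 rad/s (4 s.f.).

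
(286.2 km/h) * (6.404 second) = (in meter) 509.1. Check: 1 km/h = 0.27777778 m/s, so 286.2 km/h = 286.2 * 0.27777778 = 79.5 m/s. 6.404 second = 6.404 s. Combine: 79.5 m/s * 6.404 s = 509.118 m. 509.118 m = 509.118 meter ≈ 509.1 meter (4 s.f.).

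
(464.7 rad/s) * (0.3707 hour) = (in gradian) 3.948e+07. Check: 464.7 rad/s is already in rad/s. 1 hour = 3600 s, so 0.3707 hour = 0.3707 * 3600 = 1334.52 s. Combine: 464.7 rad/s * 1334.52 s = 620151.44 rad. 1 gradian = 0.015707963 rad, so 620151.44 rad = 620151.44 / 0.015707963 = 39480067 gradian ≈ 3.948e+07 gradian (4 s.f.).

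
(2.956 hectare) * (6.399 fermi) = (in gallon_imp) 1 hectare = 10000 m^2, so 2.956 hectare = 2.956 * 10000 = 29560 m^2. 1 fermi = 1e-15 m, so 6.399 fermi = 6.399 * 1e-15 = 6.399e-15 m. Combine: 29560 m^2 * 6.399e-15 m = 1.8915444e-10 m^3. 1 gallon_imp = 0.00454609 m^3, so 1.8915444e-10 m^3 = 1.8915444e-10 / 0.00454609 = 4.160816e-08 gallon_imp ≈ 4.161e-08 gallon_imp (4 s.f.). Final answer: 4.161e-08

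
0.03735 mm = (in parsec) 1 mm = 0.001 m, so 0.03735 mm = 0.03735 * 0.001 = 3.735e-05 m. 1 parsec = 3.0856776e+16 m, so 3.735e-05 m = 3.735e-05 / 3.0856776e+16 = 1.2104311e-21 parsec ≈ 1.21e-21 parsec (4 s.f.). Final answer: 1.21e-21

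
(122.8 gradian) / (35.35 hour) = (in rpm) 1 gradian = 0.015707963 rad, so 122.8 gradian = 122.8 * 0.015707963 = 1.9289379 rad. 1 hour = 3600 s, so 35.35 hour = 35.35 * 3600 = 127260 s. Combine: 1.9289379 rad / 127260 s = 1.5157456e-05 rad/s. 1 rpm = 0.10471976 rad/s, so 1.5157456e-05 rad/s = 1.5157456e-05 / 0.10471976 = 0.00014474305 rpm ≈ 0.0001447 rpm (4 s.f.). Final answer: 0.0001447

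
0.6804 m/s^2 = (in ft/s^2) 2.232. Check: 1 ft/s^2 = 0.3048 m/s^2, so 0.6804 m/s^2 = 0.6804 / 0.3048 = 2.2322835 ft/s^2 ≈ 2.232 ft/s^2 (4 s.f.).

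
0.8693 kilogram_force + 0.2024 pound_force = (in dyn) 1 kilogram_force = 9.80665 N, so 0.8693 kilogram_force = 0.8693 * 9.80665 = 8.5249208 N. 1 pound_force = 4.4482216 N, so 0.2024 pound_force = 0.2024 * 4.4482216 = 0.90032005 N. Sum: 8.5249208 + 0.90032005 = 9.4252409 N. 1 dyn = 1e-05 N, so 9.4252409 N = 9.4252409 / 1e-05 = 942524.09 dyn ≈ 9.425e+05 dyn (4 s.f.). Final answer: 9.425e+05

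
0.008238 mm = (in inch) 1 mm = 0.001 m, so 0.008238 mm = 0.008238 * 0.001 = 8.238e-06 m. 1 inch = 0.0254 m, so 8.238e-06 m = 8.238e-06 / 0.0254 = 0.00032433071 inch ≈ 0.0003243 inch (4 s.f.). Final answer: 0.0003243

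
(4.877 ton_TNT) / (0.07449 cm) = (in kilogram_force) 1 ton_TNT = 4.184e+09 J, so 4.877 ton_TNT = 4.877 * 4.184e+09 = 2.0405368e+10 J. 1 cm = 0.01 m, so 0.07449 cm = 0.07449 * 0.01 = 0.0007449 m. Combine: 2.0405368e+10 J / 0.0007449 m = 2.7393433e+13 N. 1 kilogram_force = 9.80665 N, so 2.7393433e+13 N = 2.7393433e+13 / 9.80665 = 2.7933527e+12 kilogram_force ≈ 2.793e+12 kilogram_force (4 s.f.). Final answer: 2.793e+12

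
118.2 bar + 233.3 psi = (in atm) 132.5. Check: 1 bar = 100000 Pa, so 118.2 bar = 118.2 * 100000 = 11820000 Pa. 1 psi = 6894.7573 Pa, so 233.3 psi = 233.3 * 6894.7573 = 1608546.9 Pa. Sum: 11820000 + 1608546.9 = 13428547 Pa. 1 atm = 101325 Pa, so 13428547 Pa = 13428547 / 101325 = 132.52945 atm ≈ 132.5 atm (4 s.f.).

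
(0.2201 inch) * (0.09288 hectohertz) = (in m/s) 0.05192. Check: 1 inch = 0.0254 m, so 0.2201 inch = 0.2201 * 0.0254 = 0.00559054 m. 1 hectohertz = 100 Hz, so 0.09288 hectohertz = 0.09288 * 100 = 9.288 Hz. Combine: 0.00559054 m * 9.288 Hz = 0.051924936 m/s. Result: 0.051924936 m/s ≈ 0.05192 m/s (4 s.f.).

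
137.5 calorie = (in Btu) 1 calorie = 4.184 J, so 137.5 calorie = 137.5 * 4.184 = 575.3 J. 1 Btu = 1055.0559 J, so 575.3 J = 575.3 / 1055.0559 = 0.54527919 Btu ≈ 0.5453 Btu (4 s.f.). Final answer: 0.5453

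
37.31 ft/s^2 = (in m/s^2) 1 ft/s^2 = 0.3048 m/s^2, so 37.31 ft/s^2 = 37.31 * 0.3048 = 11.372088 m/s^2. Result: 11.372088 m/s^2 ≈ 11.37 m/s^2 (4 s.f.). Final answer: 11.37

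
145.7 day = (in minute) 2.098e+05. Check: 1 day = 86400 s, so 145.7 day = 145.7 * 86400 = 12588480 s. 1 minute = 60 s, so 12588480 s = 12588480 / 60 = 209808 minute ≈ 2.098e+05 minute (4 s.f.).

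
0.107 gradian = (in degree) 1 gradian = 0.015707963 rad, so 0.107 gradian = 0.107 * 0.015707963 = 0.0016807521 rad. 1 degree = 0.017453293 rad, so 0.0016807521 rad = 0.0016807521 / 0.017453293 = 0.0963 degree. Final answer: 0.0963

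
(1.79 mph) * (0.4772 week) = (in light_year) 1 mph = 0.44704 m/s, so 1.79 mph = 1.79 * 0.44704 = 0.8002016 m/s. 1 week = 604800 s, so 0.4772 week = 0.4772 * 604800 = 288610.56 s. Combine: 0.8002016 m/s * 288610.56 s = 230946.63 m. 1 light_year = 9.4607305e+15 m, so 230946.63 m = 230946.63 / 9.4607305e+15 = 2.4411078e-11 light_year ≈ 2.441e-11 light_year (4 s.f.). Final answer: 2.441e-11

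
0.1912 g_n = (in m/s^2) 1 g_n = 9.80665 m/s^2, so 0.1912 g_n = 0.1912 * 9.80665 = 1.8750315 m/s^2. Result: 1.8750315 m/s^2 ≈ 1.875 m/s^2 (4 s.f.). Final answer: 1.875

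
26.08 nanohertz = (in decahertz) 1 nanohertz = 1e-09 Hz, so 26.08 nanohertz = 26.08 * 1e-09 = 2.608e-08 Hz. 1 decahertz = 10 Hz, so 2.608e-08 Hz = 2.608e-08 / 10 = 2.608e-09 decahertz. Final answer: 2.608e-09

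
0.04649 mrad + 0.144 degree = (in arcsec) 1 mrad = 0.001 rad, so 0.04649 mrad = 0.04649 * 0.001 = 4.649e-05 rad. 1 degree = 0.017453293 rad, so 0.144 degree = 0.144 * 0.017453293 = 0.0025132741 rad. Sum: 4.649e-05 + 0.0025132741 = 0.0025597641 rad. 1 arcsec = 4.8481368e-06 rad, so 0.0025597641 rad = 0.0025597641 / 4.8481368e-06 = 527.98925 arcsec ≈ 528 arcsec (4 s.f.). Final answer: 528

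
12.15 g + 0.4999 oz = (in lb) 1 g = 0.001 kg, so 12.15 g = 12.15 * 0.001 = 0.01215 kg. 1 oz = 0.028349523 kg, so 0.4999 oz = 0.4999 * 0.028349523 = 0.014171927 kg. Sum: 0.01215 + 0.014171927 = 0.026321927 kg. 1 lb = 0.45359237 kg, so 0.026321927 kg = 0.026321927 / 0.45359237 = 0.058029915 lb ≈ 0.05803 lb (4 s.f.). Final answer: 0.05803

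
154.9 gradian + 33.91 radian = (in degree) 1 gradian = 0.015707963 rad, so 154.9 gradian = 154.9 * 0.015707963 = 2.4331635 rad. 33.91 radian = 33.91 rad. Sum: 2.4331635 + 33.91 = 36.343164 rad. 1 degree = 0.017453293 rad, so 36.343164 rad = 36.343164 / 0.017453293 = 2082.3099 degree ≈ 2082 degree (4 s.f.). Final answer: 2082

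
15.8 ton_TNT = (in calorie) 1.58e+10. Check: 1 ton_TNT = 4.184e+09 J, so 15.8 ton_TNT = 15.8 * 4.184e+09 = 6.61072e+10 J. 1 calorie = 4.184 J, so 6.61072e+10 J = 6.61072e+10 / 4.184 = 1.58e+10 calorie.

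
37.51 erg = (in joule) 3.751e-06. Check: 1 erg = 1e-07 J, so 37.51 erg = 37.51 * 1e-07 = 3.751e-06 J. 3.751e-06 J = 3.751e-06 joule.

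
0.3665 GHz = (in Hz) 3.665e+08. Check: 1 GHz = 1e+09 Hz, so 0.3665 GHz = 0.3665 * 1e+09 = 3.665e+08 Hz. Result: 3.665e+08 Hz.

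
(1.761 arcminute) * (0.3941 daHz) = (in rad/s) 1 arcminute = 0.00029088821 rad, so 1.761 arcminute = 1.761 * 0.00029088821 = 0.00051225414 rad. 1 daHz = 10 Hz, so 0.3941 daHz = 0.3941 * 10 = 3.941 Hz. Combine: 0.00051225414 rad * 3.941 Hz = 0.0020187935 rad/s. Result: 0.0020187935 rad/s ≈ 0.002019 rad/s (4 s.f.). Final answer: 0.002019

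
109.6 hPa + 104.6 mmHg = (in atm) 1 hPa = 100 Pa, so 109.6 hPa = 109.6 * 100 = 10960 Pa. 1 mmHg = 133.32237 Pa, so 104.6 mmHg = 104.6 * 133.32237 = 13945.52 Pa. Sum: 10960 + 13945.52 = 24905.52 Pa. 1 atm = 101325 Pa, so 24905.52 Pa = 24905.52 / 101325 = 0.24579837 atm ≈ 0.2458 atm (4 s.f.). Final answer: 0.2458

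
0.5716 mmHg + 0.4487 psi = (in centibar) 1 mmHg = 133.32237 Pa, so 0.5716 mmHg = 0.5716 * 133.32237 = 76.207066 Pa. 1 psi = 6894.7573 Pa, so 0.4487 psi = 0.4487 * 6894.7573 = 3093.6776 Pa. Sum: 76.207066 + 3093.6776 = 3169.8847 Pa. 1 centibar = 1000 Pa, so 3169.8847 Pa = 3169.8847 / 1000 = 3.1698847 centibar ≈ 3.17 centibar (4 s.f.). Final answer: 3.17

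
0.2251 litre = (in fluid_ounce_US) 1 litre = 0.001 m^3, so 0.2251 litre = 0.2251 * 0.001 = 0.0002251 m^3. 1 fluid_ounce_US = 2.957353e-05 m^3, so 0.0002251 m^3 = 0.0002251 / 2.957353e-05 = 7.6115365 fluid_ounce_US ≈ 7.612 fluid_ounce_US (4 s.f.). Final answer: 7.612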